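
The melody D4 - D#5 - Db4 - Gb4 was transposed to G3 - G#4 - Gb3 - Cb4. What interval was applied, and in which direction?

down a perfect fifth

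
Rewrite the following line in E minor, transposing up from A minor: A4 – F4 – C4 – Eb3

E5 C5 G4 Bb3

A minor to E minor up is a perfect fifth, so every note moves up by that interval.
A4 → E5
F4 → C5
C4 → G4
Eb3 → Bb3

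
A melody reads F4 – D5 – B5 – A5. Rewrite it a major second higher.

G4 E5 C#6 B5

A major second up from F4 gives G4.
A major second up from D5 gives E5.
A major second up from B5 gives C#6.
A5 up a major second is B5.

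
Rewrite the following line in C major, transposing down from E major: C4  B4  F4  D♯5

Ab3 G4 Db4 B4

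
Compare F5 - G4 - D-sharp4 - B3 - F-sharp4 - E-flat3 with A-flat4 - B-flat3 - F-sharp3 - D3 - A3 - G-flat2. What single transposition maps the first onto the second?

down a major sixth

Take the first pair: F5 → Ab4. F to A spans 6 letter names, so the interval is some kind of sixth.
Ab4 to F5 is 9 semitones, which makes it a major sixth; the second version is lower, so the direction is down.
Checking another pair — Eb3 → Gb2 — gives the same interval.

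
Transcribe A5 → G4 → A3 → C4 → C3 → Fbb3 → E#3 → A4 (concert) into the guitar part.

A6 G5 A4 C5 C4 Fbb4 E#4 A5

Written C4 sounds as C3 on the guitar, so concert pitches are written a perfect octave up.
A5 gives A6
G4 gives G5
A3 gives A4
C4 gives C5
C3 gives C4
Fbb3 gives Fbb4
E#3 gives E#4
A4 gives A5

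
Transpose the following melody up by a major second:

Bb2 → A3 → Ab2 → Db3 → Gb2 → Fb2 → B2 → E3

C3 B3 Bb2 Eb3 Ab2 Gb2 C#3 F#3

Bb2: a second up reaches C, and 2 semitones makes it C3.
A major second up from A3 gives B3.
Ab2 up a major second is Bb2.
Db3: a second up reaches E, and 2 semitones makes it Eb3.
A major second up from Gb2 gives Ab2.
Fb2 up a major second is Gb2.
B2 up a major second is C#3.
A major second up from E3 gives F#3.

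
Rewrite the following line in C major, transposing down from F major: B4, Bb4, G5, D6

From F down to C is a perfect fourth; apply that to each pitch.
B4 to F#4
Bb4 to F4
G5 to D5
D6 to A5

F#4 F4 D5 A5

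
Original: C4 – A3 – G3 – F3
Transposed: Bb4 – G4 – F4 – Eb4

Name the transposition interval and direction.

up a minor seventh

From C4 to Bb4 is 7 letter names — a seventh of some quality.
C4 to Bb4 is 10 semitones, which makes it a minor seventh; the second version is higher, so the direction is up.
Checking another pair — F3 → Eb4 — gives the same interval.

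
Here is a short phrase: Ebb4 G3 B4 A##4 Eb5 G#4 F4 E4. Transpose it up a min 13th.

Ebb4: a thirteenth up reaches C, and 20 semitones makes it Cbb6.
G3: a thirteenth up reaches E, and 20 semitones makes it Eb5.
B4 up a minor thirteenth is G6.
A##4: a thirteenth up reaches F, and 20 semitones makes it F##6.
A minor thirteenth up from Eb5 gives Cb7.
G#4 up a minor thirteenth is E6.
F4 up a minor thirteenth is Db6.
E4 up a minor thirteenth is C6.

Cbb6 Eb5 G6 F##6 Cb7 E6 Db6 C6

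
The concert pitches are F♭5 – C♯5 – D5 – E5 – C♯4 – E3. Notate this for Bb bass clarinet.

Written C4 sounds as Bb2 on the Bb bass clarinet, so concert pitches are written a major ninth up.
Fb5 gives Gb6
C#5 gives D#6
D5 gives E6
E5 gives F#6
C#4 gives D#5
E3 gives F#4

Gb6 D#6 E6 F#6 D#5 F#4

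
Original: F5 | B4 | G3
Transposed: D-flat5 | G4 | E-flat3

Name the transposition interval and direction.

Take the first pair: F5 → Db5. F to D spans 3 letter names, so the interval is some kind of third.
Db5 to F5 is 4 semitones, which makes it a major third; the second version is lower, so the direction is down.
Checking another pair — G3 → Eb3 — gives the same interval.

down a major third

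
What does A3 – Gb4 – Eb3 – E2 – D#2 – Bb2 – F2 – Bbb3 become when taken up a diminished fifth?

A3: a fifth up reaches E, and 6 semitones makes it Eb4.
Gb4 up a diminished fifth is Dbb5.
Eb3: a fifth up reaches B, and 6 semitones makes it Bbb3.
A diminished fifth up from E2 gives Bb2.
D#2: a fifth up reaches A, and 6 semitones makes it A2.
Bb2: a fifth up reaches F, and 6 semitones makes it Fb3.
F2: a fifth up reaches C, and 6 semitones makes it Cb3.
Bbb3 up a diminished fifth is Fbb4.

Eb4 Dbb5 Bbb3 Bb2 A2 Fb3 Cb3 Fbb4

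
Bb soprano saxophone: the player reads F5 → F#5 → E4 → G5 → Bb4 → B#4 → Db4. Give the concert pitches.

Eb5 E5 D4 F5 Ab4 A#4 Cb4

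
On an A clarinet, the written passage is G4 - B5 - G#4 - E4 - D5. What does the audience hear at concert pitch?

E4 G#5 E#4 C#4 B4

The A clarinet sounds a minor third below written, so transpose each written note down a minor third.
G4 -> E4
B5 -> G#5
G#4 -> E#4
E4 -> C#4
D5 -> B4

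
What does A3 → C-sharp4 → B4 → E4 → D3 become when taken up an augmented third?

A3 up an augmented third is C##4.
C#4 up an augmented third is E##4.
B4: a third up reaches D, and 5 semitones makes it D##5.
E4 up an augmented third is G##4.
D3 up an augmented third is F##3.

C##4 E##4 D##5 G##4 F##3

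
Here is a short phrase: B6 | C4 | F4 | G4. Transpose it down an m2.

B6 becomes A#6
C4 becomes B3
F4 becomes E4
G4 becomes F#4

A#6 B3 E4 F#4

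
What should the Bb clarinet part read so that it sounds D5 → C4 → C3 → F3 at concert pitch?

E5 D4 D3 G3

Written C4 sounds as Bb3 on the Bb clarinet, so concert pitches are written a major second up.
D5 gives E5
C4 gives D4
C3 gives D3
F3 gives G3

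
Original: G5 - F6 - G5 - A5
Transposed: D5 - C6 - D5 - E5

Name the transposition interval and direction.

down a perfect fourth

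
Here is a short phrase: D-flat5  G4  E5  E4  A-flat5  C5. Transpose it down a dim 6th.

Db5: a sixth down reaches F, and 7 semitones makes it F#4.
A diminished sixth down from G4 gives B#3.
E5 down a diminished sixth is G##4.
A diminished sixth down from E4 gives G##3.
Ab5: a sixth down reaches C, and 7 semitones makes it C#5.
C5: a sixth down reaches E, and 7 semitones makes it E#4.

F#4 B#3 G##4 G##3 C#5 E#4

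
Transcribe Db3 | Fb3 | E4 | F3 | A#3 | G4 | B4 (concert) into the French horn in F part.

Ab3 Cb4 B4 C4 E#4 D5 F#5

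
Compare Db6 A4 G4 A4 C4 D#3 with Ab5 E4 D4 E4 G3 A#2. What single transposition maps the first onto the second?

down a perfect fourth

Take the first pair: Db6 → Ab5. D to A spans 4 letter names, so the interval is some kind of fourth.
Ab5 to Db6 is 5 semitones, which makes it a perfect fourth; the second version is lower, so the direction is down.
Checking another pair — D#3 → A#2 — gives the same interval.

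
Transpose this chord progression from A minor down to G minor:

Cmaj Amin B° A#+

Bbmaj Gmin A° G#+

A minor down to G minor is a major second; each chord root moves by that interval while the quality stays the same.
Cmaj: root C down a major second → Bb, giving Bbmaj.
Amin: root A down a major second → G, giving Gmin.
B°: root B down a major second → A, giving A°.
A#+: root A# down a major second → G#, giving G#+.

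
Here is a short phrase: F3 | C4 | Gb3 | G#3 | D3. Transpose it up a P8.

F4 C5 Gb4 G#4 D4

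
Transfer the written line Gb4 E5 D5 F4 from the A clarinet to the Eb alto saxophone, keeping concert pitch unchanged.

C5 A#5 G#5 B4

First find concert pitch: the A clarinet sounds a minor third below written, so Gb4 E5 D5 F4 sounds Eb4 C#5 B4 D4.
Then write for Eb alto saxophone: it sounds a major sixth below written, so the part must be a major sixth above concert.
Eb4 → C5
C#5 → A#5
B4 → G#5
D4 → B4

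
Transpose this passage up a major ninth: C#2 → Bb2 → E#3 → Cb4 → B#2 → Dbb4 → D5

D#3 C4 F##4 Db5 C##4 Ebb5 E6

C#2: a ninth up reaches D, and 14 semitones makes it D#3.
Bb2: a ninth up reaches C, and 14 semitones makes it C4.
E#3: a ninth up reaches F, and 14 semitones makes it F##4.
Cb4: a ninth up reaches D, and 14 semitones makes it Db5.
A major ninth up from B#2 gives C##4.
A major ninth up from Dbb4 gives Ebb5.
D5 up a major ninth is E6.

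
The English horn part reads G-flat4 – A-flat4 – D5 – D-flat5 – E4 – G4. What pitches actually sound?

Written C4 on the English horn sounds as F3, a perfect fifth lower; apply that shift to every note.
Gb4 becomes Cb4
Ab4 becomes Db4
D5 becomes G4
Db5 becomes Gb4
E4 becomes A3
G4 becomes C4

Cb4 Db4 G4 Gb4 A3 C4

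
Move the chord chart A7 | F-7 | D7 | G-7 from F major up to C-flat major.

F major up to C-flat major is a diminished fifth; each chord root moves by that interval while the quality stays the same.
A7: root A up a diminished fifth → Eb, giving Eb7.
F-7: root F up a diminished fifth → Cb, giving Cb-7.
D7: root D up a diminished fifth → Ab, giving Ab7.
G-7: root G up a diminished fifth → Db, giving Db-7.

Eb7 Cb-7 Ab7 Db-7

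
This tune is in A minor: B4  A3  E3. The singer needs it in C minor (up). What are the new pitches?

D5 C4 G3

From A up to C is a minor third; apply that to each pitch.
B4 → D5
A3 → C4
E3 → G3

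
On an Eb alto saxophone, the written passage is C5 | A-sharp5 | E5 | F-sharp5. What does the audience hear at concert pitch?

Eb4 C#5 G4 A4

Written C4 on the Eb alto saxophone sounds as Eb3, a major sixth lower; apply that shift to every note.
C5 → Eb4
A#5 → C#5
E5 → G4
F#5 → A4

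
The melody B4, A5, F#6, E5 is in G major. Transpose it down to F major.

From G down to F is a major second; apply that to each pitch.
B4 -> A4
A5 -> G5
F#6 -> E6
E5 -> D5

A4 G5 E6 D5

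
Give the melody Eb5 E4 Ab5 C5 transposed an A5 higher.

B5 B#4 E6 G#5

Eb5 up an augmented fifth is B5.
An augmented fifth up from E4 gives B#4.
Ab5: a fifth up reaches E, and 8 semitones makes it E6.
An augmented fifth up from C5 gives G#5.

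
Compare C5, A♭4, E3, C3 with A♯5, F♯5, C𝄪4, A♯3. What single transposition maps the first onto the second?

From C5 to A#5 is 6 letter names — a sixth of some quality.
C5 to A#5 is 10 semitones, which makes it an augmented sixth; the second version is higher, so the direction is up.
Checking another pair — C3 → A#3 — gives the same interval.

up an augmented sixth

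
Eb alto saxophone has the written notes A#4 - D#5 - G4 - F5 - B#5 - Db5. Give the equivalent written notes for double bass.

First find concert pitch: the Eb alto saxophone sounds a major sixth below written, so A#4 D#5 G4 F5 B#5 Db5 sounds C#4 F#4 Bb3 Ab4 D#5 Fb4.
Then write for double bass: it sounds a perfect octave below written, so the part must be a perfect octave above concert.
C#4 → C#5
F#4 → F#5
Bb3 → Bb4
Ab4 → Ab5
D#5 → D#6
Fb4 → Fb5

C#5 F#5 Bb4 Ab5 D#6 Fb5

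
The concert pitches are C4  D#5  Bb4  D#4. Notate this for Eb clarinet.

Written C4 sounds as Eb4 on the Eb clarinet, so concert pitches are written a minor third down.
C4 to A3
D#5 to B#4
Bb4 to G4
D#4 to B#3

A3 B#4 G4 B#3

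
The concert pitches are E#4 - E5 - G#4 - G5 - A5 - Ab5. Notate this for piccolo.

The piccolo sounds a perfect octave above written, so the written part must be a perfect octave below concert — transpose each note down.
E#4 to E#3
E5 to E4
G#4 to G#3
G5 to G4
A5 to A4
Ab5 to Ab4

E#3 E4 G#3 G4 A4 Ab4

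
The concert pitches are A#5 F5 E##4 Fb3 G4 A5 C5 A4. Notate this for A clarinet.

The A clarinet sounds a minor third below written, so the written part must be a minor third above concert — transpose each note up.
A#5 to C#6
F5 to Ab5
E##4 to G##4
Fb3 to Abb3
G4 to Bb4
A5 to C6
C5 to Eb5
A4 to C5

C#6 Ab5 G##4 Abb3 Bb4 C6 Eb5 C5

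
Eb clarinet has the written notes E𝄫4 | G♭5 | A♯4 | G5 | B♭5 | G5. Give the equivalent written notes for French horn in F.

Dbb5 Fb6 G#5 F6 Ab6 F6

First find concert pitch: the Eb clarinet sounds a minor third above written, so E𝄫4 G♭5 A♯4 G5 B♭5 G5 sounds Gbb4 Bbb5 C#5 Bb5 Db6 Bb5.
Then write for French horn in F: it sounds a perfect fifth below written, so the part must be a perfect fifth above concert.
Gbb4 → Dbb5
Bbb5 → Fb6
C#5 → G#5
Bb5 → F6
Db6 → Ab6
Bb5 → F6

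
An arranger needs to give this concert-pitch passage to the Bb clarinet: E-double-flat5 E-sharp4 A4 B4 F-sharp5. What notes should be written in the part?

The Bb clarinet sounds a major second below written, so the written part must be a major second above concert — transpose each note up.
Ebb5 becomes Fb5
E#4 becomes F##4
A4 becomes B4
B4 becomes C#5
F#5 becomes G#5

Fb5 F##4 B4 C#5 G#5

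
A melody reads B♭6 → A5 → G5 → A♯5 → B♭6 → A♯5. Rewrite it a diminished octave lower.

B5 A#4 G#4 A##4 B5 A##4

Bb6 down a diminished octave is B5.
A diminished octave down from A5 gives A#4.
A diminished octave down from G5 gives G#4.
A#5: an octave down reaches A, and 11 semitones makes it A##4.
Bb6: an octave down reaches B, and 11 semitones makes it B5.
A diminished octave down from A#5 gives A##4.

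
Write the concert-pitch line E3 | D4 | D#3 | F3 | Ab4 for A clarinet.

The A clarinet sounds a minor third below written, so the written part must be a minor third above concert — transpose each note up.
E3 → G3
D4 → F4
D#3 → F#3
F3 → Ab3
Ab4 → Cb5

G3 F4 F#3 Ab3 Cb5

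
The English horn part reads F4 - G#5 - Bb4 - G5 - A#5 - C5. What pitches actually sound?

Bb3 C#5 Eb4 C5 D#5 F4

The English horn sounds a perfect fifth below written, so transpose each written note down a perfect fifth.
F4 becomes Bb3
G#5 becomes C#5
Bb4 becomes Eb4
G5 becomes C5
A#5 becomes D#5
C5 becomes F4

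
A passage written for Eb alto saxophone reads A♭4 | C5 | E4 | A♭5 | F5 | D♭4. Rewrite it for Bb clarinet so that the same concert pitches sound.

Db4 F4 A3 Db5 Bb4 Gb3

First find concert pitch: the Eb alto saxophone sounds a major sixth below written, so A♭4 C5 E4 A♭5 F5 D♭4 sounds Cb4 Eb4 G3 Cb5 Ab4 Fb3.
Then write for Bb clarinet: it sounds a major second below written, so the part must be a major second above concert.
Cb4 → Db4
Eb4 → F4
G3 → A3
Cb5 → Db5
Ab4 → Bb4
Fb3 → Gb3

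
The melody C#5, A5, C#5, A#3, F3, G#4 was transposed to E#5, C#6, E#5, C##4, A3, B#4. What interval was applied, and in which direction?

From C#5 to E#5 is 3 letter names — a third of some quality.
C#5 to E#5 is 4 semitones, which makes it a major third; the second version is higher, so the direction is up.
Checking another pair — G#4 → B#4 — gives the same interval.

up a major third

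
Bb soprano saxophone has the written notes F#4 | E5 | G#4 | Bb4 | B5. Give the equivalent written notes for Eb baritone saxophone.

C#6 B6 D#6 F6 F#7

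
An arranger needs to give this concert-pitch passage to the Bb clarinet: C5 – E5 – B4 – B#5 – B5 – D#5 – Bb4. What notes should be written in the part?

The Bb clarinet sounds a major second below written, so the written part must be a major second above concert — transpose each note up.
C5 gives D5
E5 gives F#5
B4 gives C#5
B#5 gives C##6
B5 gives C#6
D#5 gives E#5
Bb4 gives C5

D5 F#5 C#5 C##6 C#6 E#5 C5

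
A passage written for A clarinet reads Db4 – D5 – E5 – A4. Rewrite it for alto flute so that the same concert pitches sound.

Eb4 E5 F#5 B4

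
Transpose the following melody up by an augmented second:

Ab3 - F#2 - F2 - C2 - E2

B3 G##2 G#2 D#2 F##2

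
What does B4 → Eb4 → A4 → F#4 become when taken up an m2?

B4 to C5
Eb4 to Fb4
A4 to Bb4
F#4 to G4

C5 Fb4 Bb4 G4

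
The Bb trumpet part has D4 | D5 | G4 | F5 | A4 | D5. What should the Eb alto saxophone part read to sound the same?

First find concert pitch: the Bb trumpet sounds a major second below written, so D4 D5 G4 F5 A4 D5 sounds C4 C5 F4 Eb5 G4 C5.
Then write for Eb alto saxophone: it sounds a major sixth below written, so the part must be a major sixth above concert.
C4 → A4
C5 → A5
F4 → D5
Eb5 → C6
G4 → E5
C5 → A5

A4 A5 D5 C6 E5 A5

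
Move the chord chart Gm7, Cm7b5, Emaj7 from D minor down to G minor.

Cm7 Fm7b5 Amaj7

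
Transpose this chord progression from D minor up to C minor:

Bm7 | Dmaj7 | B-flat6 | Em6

D minor up to C minor is a minor seventh; each chord root moves by that interval while the quality stays the same.
Bm7: root B up a minor seventh → A, giving Am7.
Dmaj7: root D up a minor seventh → C, giving Cmaj7.
B-flat6: root B-flat up a minor seventh → Ab, giving Ab6.
Em6: root E up a minor seventh → D, giving Dm6.

Am7 Cmaj7 Ab6 Dm6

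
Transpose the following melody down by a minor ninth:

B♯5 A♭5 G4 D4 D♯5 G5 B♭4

B#5: a ninth down reaches A, and 13 semitones makes it A##4.
A minor ninth down from Ab5 gives G4.
A minor ninth down from G4 gives F#3.
D4 down a minor ninth is C#3.
D#5 down a minor ninth is C##4.
G5: a ninth down reaches F, and 13 semitones makes it F#4.
Bb4 down a minor ninth is A3.

A##4 G4 F#3 C#3 C##4 F#4 A3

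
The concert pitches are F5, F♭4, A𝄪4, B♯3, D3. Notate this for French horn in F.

C6 Cb5 E##5 F##4 A3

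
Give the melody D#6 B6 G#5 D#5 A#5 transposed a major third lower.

B5 G6 E5 B4 F#5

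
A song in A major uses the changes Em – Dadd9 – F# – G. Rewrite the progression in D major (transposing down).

A major down to D major is a perfect fifth; each chord root moves by that interval while the quality stays the same.
Em: root E down a perfect fifth → A, giving Am.
Dadd9: root D down a perfect fifth → G, giving Gadd9.
F#: root F# down a perfect fifth → B, giving B.
G: root G down a perfect fifth → C, giving C.

Am Gadd9 B C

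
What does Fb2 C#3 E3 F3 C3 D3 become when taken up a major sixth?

Db3 A#3 C#4 D4 A3 B3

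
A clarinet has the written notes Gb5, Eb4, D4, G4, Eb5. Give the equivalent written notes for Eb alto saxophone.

C6 A4 G#4 C#5 A5

First find concert pitch: the A clarinet sounds a minor third below written, so Gb5 Eb4 D4 G4 Eb5 sounds Eb5 C4 B3 E4 C5.
Then write for Eb alto saxophone: it sounds a major sixth below written, so the part must be a major sixth above concert.
Eb5 → C6
C4 → A4
B3 → G#4
E4 → C#5
C5 → A5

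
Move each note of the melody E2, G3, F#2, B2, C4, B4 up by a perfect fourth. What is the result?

A2 C4 B2 E3 F4 E5

A perfect fourth up from E2 gives A2.
G3: a fourth up reaches C, and 5 semitones makes it C4.
F#2 up a perfect fourth is B2.
B2 up a perfect fourth is E3.
C4 up a perfect fourth is F4.
B4: a fourth up reaches E, and 5 semitones makes it E5.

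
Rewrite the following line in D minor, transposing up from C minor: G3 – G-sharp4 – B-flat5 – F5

A3 A#4 C6 G5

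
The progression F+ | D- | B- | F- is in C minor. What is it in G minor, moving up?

C+ A- F#- C-

C minor up to G minor is a perfect fifth; each chord root moves by that interval while the quality stays the same.
F+: root F up a perfect fifth → C, giving C+.
D-: root D up a perfect fifth → A, giving A-.
B-: root B up a perfect fifth → F#, giving F#-.
F-: root F up a perfect fifth → C, giving C-.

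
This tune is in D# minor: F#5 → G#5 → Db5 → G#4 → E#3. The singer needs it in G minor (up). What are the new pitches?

From D# up to G is a diminished fourth; apply that to each pitch.
F#5 to Bb5
G#5 to C6
Db5 to Gbb5
G#4 to C5
E#3 to A3

Bb5 C6 Gbb5 C5 A3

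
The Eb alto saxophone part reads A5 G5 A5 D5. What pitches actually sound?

C5 Bb4 C5 F4

Written C4 on the Eb alto saxophone sounds as Eb3, a major sixth lower; apply that shift to every note.
A5 to C5
G5 to Bb4
A5 to C5
D5 to F4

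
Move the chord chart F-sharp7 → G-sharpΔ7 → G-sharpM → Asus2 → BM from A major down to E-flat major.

A major down to E-flat major is an augmented fourth; each chord root moves by that interval while the quality stays the same.
F-sharp7: root F-sharp down an augmented fourth → C, giving C7.
G-sharpΔ7: root G-sharp down an augmented fourth → D, giving DΔ7.
G-sharpM: root G-sharp down an augmented fourth → D, giving DM.
Asus2: root A down an augmented fourth → Eb, giving Ebsus2.
BM: root B down an augmented fourth → F, giving FM.

C7 DΔ7 DM Ebsus2 FM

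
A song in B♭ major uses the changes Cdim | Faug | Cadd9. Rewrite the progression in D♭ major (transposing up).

Ebdim Abaug Ebadd9

B♭ major up to D♭ major is a minor third; each chord root moves by that interval while the quality stays the same.
Cdim: root C up a minor third → Eb, giving Ebdim.
Faug: root F up a minor third → Ab, giving Abaug.
Cadd9: root C up a minor third → Eb, giving Ebadd9.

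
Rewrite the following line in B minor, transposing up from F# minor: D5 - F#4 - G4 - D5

G5 B4 C5 G5

F# minor to B minor up is a perfect fourth, so every note moves up by that interval.
D5 to G5
F#4 to B4
G4 to C5
D5 to G5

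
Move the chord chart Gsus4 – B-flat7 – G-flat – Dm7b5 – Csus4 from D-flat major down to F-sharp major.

B#sus4 D#7 B F##m7b5 E#sus4

D-flat major down to F-sharp major is a diminished sixth; each chord root moves by that interval while the quality stays the same.
Gsus4: root G down a diminished sixth → B#, giving B#sus4.
B-flat7: root B-flat down a diminished sixth → D#, giving D#7.
G-flat: root G-flat down a diminished sixth → B, giving B.
Dm7b5: root D down a diminished sixth → F##, giving F##m7b5.
Csus4: root C down a diminished sixth → E#, giving E#sus4.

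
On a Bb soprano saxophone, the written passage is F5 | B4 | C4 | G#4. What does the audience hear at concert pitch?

The Bb soprano saxophone sounds a major second below written, so transpose each written note down a major second.
F5 → Eb5
B4 → A4
C4 → Bb3
G#4 → F#4

Eb5 A4 Bb3 F#4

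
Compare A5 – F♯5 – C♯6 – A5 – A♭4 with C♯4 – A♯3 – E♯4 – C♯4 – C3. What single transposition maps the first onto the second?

down a minor thirteenth

From A5 to C#4 is 13 letter names — a thirteenth of some quality.
C#4 to A5 is 20 semitones, which makes it a minor thirteenth; the second version is lower, so the direction is down.
Checking another pair — Ab4 → C3 — gives the same interval.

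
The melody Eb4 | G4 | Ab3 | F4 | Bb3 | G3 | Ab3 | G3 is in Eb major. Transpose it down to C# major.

C#4 E#4 F#3 D#4 G#3 E#3 F#3 E#3

From Eb down to C# is a diminished third; apply that to each pitch.
Eb4 becomes C#4
G4 becomes E#4
Ab3 becomes F#3
F4 becomes D#4
Bb3 becomes G#3
G3 becomes E#3
Ab3 becomes F#3
G3 becomes E#3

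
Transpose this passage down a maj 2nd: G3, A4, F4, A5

F3 G4 Eb4 G5

G3: a second down reaches F, and 2 semitones makes it F3.
A4: a second down reaches G, and 2 semitones makes it G4.
A major second down from F4 gives Eb4.
A major second down from A5 gives G5.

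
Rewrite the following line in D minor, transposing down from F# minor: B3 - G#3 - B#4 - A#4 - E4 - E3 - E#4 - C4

G3 E3 G#4 F#4 C4 C3 C#4 Ab3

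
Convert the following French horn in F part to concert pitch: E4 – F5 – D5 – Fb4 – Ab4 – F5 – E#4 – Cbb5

Written C4 on the French horn in F sounds as F3, a perfect fifth lower; apply that shift to every note.
E4 → A3
F5 → Bb4
D5 → G4
Fb4 → Bbb3
Ab4 → Db4
F5 → Bb4
E#4 → A#3
Cbb5 → Fbb4

A3 Bb4 G4 Bbb3 Db4 Bb4 A#3 Fbb4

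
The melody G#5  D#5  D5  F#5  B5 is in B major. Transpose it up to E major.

B major to E major up is a perfect fourth, so every note moves up by that interval.
G#5 becomes C#6
D#5 becomes G#5
D5 becomes G5
F#5 becomes B5
B5 becomes E6

C#6 G#5 G5 B5 E6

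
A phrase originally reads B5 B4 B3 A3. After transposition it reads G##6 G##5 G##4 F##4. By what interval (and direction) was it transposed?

From B5 to G##6 is 6 letter names — a sixth of some quality.
B5 to G##6 is 10 semitones, which makes it an augmented sixth; the second version is higher, so the direction is up.
Checking another pair — A3 → F##4 — gives the same interval.

up an augmented sixth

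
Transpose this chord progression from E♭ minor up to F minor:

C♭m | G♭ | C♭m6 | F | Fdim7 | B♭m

E♭ minor up to F minor is a major second; each chord root moves by that interval while the quality stays the same.
C♭m: root C♭ up a major second → Db, giving Dbm.
G♭: root G♭ up a major second → Ab, giving Ab.
C♭m6: root C♭ up a major second → Db, giving Dbm6.
F: root F up a major second → G, giving G.
Fdim7: root F up a major second → G, giving Gdim7.
B♭m: root B♭ up a major second → C, giving Cm.

Dbm Ab Dbm6 G Gdim7 Cm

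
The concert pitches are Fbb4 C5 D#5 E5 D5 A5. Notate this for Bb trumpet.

The Bb trumpet sounds a major second below written, so the written part must be a major second above concert — transpose each note up.
Fbb4 becomes Gbb4
C5 becomes D5
D#5 becomes E#5
E5 becomes F#5
D5 becomes E5
A5 becomes B5

Gbb4 D5 E#5 F#5 E5 B5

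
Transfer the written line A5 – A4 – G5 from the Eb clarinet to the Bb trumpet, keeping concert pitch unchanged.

First find concert pitch: the Eb clarinet sounds a minor third above written, so A5 A4 G5 sounds C6 C5 Bb5.
Then write for Bb trumpet: it sounds a major second below written, so the part must be a major second above concert.
C6 → D6
C5 → D5
Bb5 → C6

D6 D5 C6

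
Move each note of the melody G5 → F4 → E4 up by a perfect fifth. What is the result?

G5 -> D6
F4 -> C5
E4 -> B4

D6 C5 B4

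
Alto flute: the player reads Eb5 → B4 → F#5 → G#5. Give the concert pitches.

Written C4 on the alto flute sounds as G3, a perfect fourth lower; apply that shift to every note.
Eb5 to Bb4
B4 to F#4
F#5 to C#5
G#5 to D#5

Bb4 F#4 C#5 D#5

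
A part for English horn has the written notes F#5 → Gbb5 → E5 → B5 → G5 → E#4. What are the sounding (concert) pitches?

B4 Cbb5 A4 E5 C5 A#3

The English horn sounds a perfect fifth below written, so transpose each written note down a perfect fifth.
F#5 to B4
Gbb5 to Cbb5
E5 to A4
B5 to E5
G5 to C5
E#4 to A#3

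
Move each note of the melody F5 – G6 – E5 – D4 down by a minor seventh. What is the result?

F5 to G4
G6 to A5
E5 to F#4
D4 to E3

G4 A5 F#4 E3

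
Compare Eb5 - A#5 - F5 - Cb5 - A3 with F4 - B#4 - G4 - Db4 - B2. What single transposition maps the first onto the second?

down a minor seventh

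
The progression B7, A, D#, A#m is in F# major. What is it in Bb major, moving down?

Eb7 Db G Dm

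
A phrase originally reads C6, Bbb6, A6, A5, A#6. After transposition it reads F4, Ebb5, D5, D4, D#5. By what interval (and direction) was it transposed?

down a perfect twelfth

Take the first pair: C6 → F4. C to F spans 12 letter names, so the interval is some kind of twelfth.
F4 to C6 is 19 semitones, which makes it a perfect twelfth; the second version is lower, so the direction is down.
Checking another pair — A#6 → D#5 — gives the same interval.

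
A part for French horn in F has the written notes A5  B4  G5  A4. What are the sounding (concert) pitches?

D5 E4 C5 D4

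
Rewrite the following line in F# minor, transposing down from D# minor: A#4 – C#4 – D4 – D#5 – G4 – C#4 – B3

From D# down to F# is a major sixth; apply that to each pitch.
A#4 becomes C#4
C#4 becomes E3
D4 becomes F3
D#5 becomes F#4
G4 becomes Bb3
C#4 becomes E3
B3 becomes D3

C#4 E3 F3 F#4 Bb3 E3 D3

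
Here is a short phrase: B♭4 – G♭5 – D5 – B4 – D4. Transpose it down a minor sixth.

D4 Bb4 F#4 D#4 F#3

Bb4 gives D4
Gb5 gives Bb4
D5 gives F#4
B4 gives D#4
D4 gives F#3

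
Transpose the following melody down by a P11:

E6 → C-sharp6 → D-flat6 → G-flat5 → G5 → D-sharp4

B4 G#4 Ab4 Db4 D4 A#2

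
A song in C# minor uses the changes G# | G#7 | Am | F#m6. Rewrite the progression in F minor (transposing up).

C C7 Dbm Bbm6

C# minor up to F minor is a diminished fourth; each chord root moves by that interval while the quality stays the same.
G#: root G# up a diminished fourth → C, giving C.
G#7: root G# up a diminished fourth → C, giving C7.
Am: root A up a diminished fourth → Db, giving Dbm.
F#m6: root F# up a diminished fourth → Bb, giving Bbm6.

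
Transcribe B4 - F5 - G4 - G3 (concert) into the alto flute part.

E5 Bb5 C5 C4

The alto flute sounds a perfect fourth below written, so the written part must be a perfect fourth above concert — transpose each note up.
B4 gives E5
F5 gives Bb5
G4 gives C5
G3 gives C4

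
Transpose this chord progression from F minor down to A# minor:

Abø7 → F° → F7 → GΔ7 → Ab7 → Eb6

C#ø7 A#° A#7 B#Δ7 C#7 G#6

F minor down to A# minor is a diminished sixth; each chord root moves by that interval while the quality stays the same.
Abø7: root Ab down a diminished sixth → C#, giving C#ø7.
F°: root F down a diminished sixth → A#, giving A#°.
F7: root F down a diminished sixth → A#, giving A#7.
GΔ7: root G down a diminished sixth → B#, giving B#Δ7.
Ab7: root Ab down a diminished sixth → C#, giving C#7.
Eb6: root Eb down a diminished sixth → G#, giving G#6.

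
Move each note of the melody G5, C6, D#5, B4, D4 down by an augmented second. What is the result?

Fb5 Bbb5 C5 Ab4 Cb4

G5 gives Fb5
C6 gives Bbb5
D#5 gives C5
B4 gives Ab4
D4 gives Cb4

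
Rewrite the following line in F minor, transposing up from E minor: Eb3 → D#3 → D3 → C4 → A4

Fb3 E3 Eb3 Db4 Bb4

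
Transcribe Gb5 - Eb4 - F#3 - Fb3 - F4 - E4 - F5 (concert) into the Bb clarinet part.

Written C4 sounds as Bb3 on the Bb clarinet, so concert pitches are written a major second up.
Gb5 -> Ab5
Eb4 -> F4
F#3 -> G#3
Fb3 -> Gb3
F4 -> G4
E4 -> F#4
F5 -> G5

Ab5 F4 G#3 Gb3 G4 F#4 G5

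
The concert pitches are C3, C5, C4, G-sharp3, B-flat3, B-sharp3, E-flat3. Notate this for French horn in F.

G3 G5 G4 D#4 F4 F##4 Bb3

The French horn in F sounds a perfect fifth below written, so the written part must be a perfect fifth above concert — transpose each note up.
C3 → G3
C5 → G5
C4 → G4
G#3 → D#4
Bb3 → F4
B#3 → F##4
Eb3 → Bb3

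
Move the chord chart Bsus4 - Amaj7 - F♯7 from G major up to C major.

G major up to C major is a perfect fourth; each chord root moves by that interval while the quality stays the same.
Bsus4: root B up a perfect fourth → E, giving Esus4.
Amaj7: root A up a perfect fourth → D, giving Dmaj7.
F♯7: root F♯ up a perfect fourth → B, giving B7.

Esus4 Dmaj7 B7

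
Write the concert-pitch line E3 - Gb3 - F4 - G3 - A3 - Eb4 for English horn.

B3 Db4 C5 D4 E4 Bb4

Written C4 sounds as F3 on the English horn, so concert pitches are written a perfect fifth up.
E3 → B3
Gb3 → Db4
F4 → C5
G3 → D4
A3 → E4
Eb4 → Bb4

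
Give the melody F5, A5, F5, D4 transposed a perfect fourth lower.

C5 E5 C5 A3

A perfect fourth down from F5 gives C5.
A perfect fourth down from A5 gives E5.
F5: a fourth down reaches C, and 5 semitones makes it C5.
D4 down a perfect fourth is A3.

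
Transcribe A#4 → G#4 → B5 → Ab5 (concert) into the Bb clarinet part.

B#4 A#4 C#6 Bb5

Written C4 sounds as Bb3 on the Bb clarinet, so concert pitches are written a major second up.
A#4 to B#4
G#4 to A#4
B5 to C#6
Ab5 to Bb5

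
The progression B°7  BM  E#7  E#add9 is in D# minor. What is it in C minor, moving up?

Ab°7 AbM D7 Dadd9

D# minor up to C minor is a diminished seventh; each chord root moves by that interval while the quality stays the same.
B°7: root B up a diminished seventh → Ab, giving Ab°7.
BM: root B up a diminished seventh → Ab, giving AbM.
E#7: root E# up a diminished seventh → D, giving D7.
E#add9: root E# up a diminished seventh → D, giving Dadd9.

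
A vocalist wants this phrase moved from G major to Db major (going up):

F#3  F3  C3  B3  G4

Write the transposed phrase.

From G up to Db is a diminished fifth; apply that to each pitch.
F#3 → C4
F3 → Cb4
C3 → Gb3
B3 → F4
G4 → Db5

C4 Cb4 Gb3 F4 Db5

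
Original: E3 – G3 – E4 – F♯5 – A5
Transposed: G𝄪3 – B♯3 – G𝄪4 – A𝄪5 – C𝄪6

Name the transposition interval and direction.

up an augmented third

From E3 to G##3 is 3 letter names — a third of some quality.
E3 to G##3 is 5 semitones, which makes it an augmented third; the second version is higher, so the direction is up.
Checking another pair — A5 → C##6 — gives the same interval.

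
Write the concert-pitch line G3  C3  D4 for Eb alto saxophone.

E4 A3 B4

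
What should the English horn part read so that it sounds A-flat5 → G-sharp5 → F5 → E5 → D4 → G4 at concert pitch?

Eb6 D#6 C6 B5 A4 D5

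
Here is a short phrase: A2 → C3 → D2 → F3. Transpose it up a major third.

A2 up a major third is C#3.
C3: a third up reaches E, and 4 semitones makes it E3.
D2 up a major third is F#2.
A major third up from F3 gives A3.

C#3 E3 F#2 A3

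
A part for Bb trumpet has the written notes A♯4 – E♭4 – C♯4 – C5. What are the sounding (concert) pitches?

G#4 Db4 B3 Bb4

The Bb trumpet sounds a major second below written, so transpose each written note down a major second.
A#4 gives G#4
Eb4 gives Db4
C#4 gives B3
C5 gives Bb4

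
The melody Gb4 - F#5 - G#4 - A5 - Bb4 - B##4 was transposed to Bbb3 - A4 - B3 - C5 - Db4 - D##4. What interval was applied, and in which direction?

Take the first pair: Gb4 → Bbb3. G to B spans 6 letter names, so the interval is some kind of sixth.
Bbb3 to Gb4 is 9 semitones, which makes it a major sixth; the second version is lower, so the direction is down.
Checking another pair — B##4 → D##4 — gives the same interval.

down a major sixth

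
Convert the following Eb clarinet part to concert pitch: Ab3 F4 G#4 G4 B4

Cb4 Ab4 B4 Bb4 D5

Written C4 on the Eb clarinet sounds as Eb4, a minor third higher; apply that shift to every note.
Ab3 → Cb4
F4 → Ab4
G#4 → B4
G4 → Bb4
B4 → D5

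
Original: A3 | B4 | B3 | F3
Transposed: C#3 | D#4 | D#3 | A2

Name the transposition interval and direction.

From A3 to C#3 is 6 letter names — a sixth of some quality.
C#3 to A3 is 8 semitones, which makes it a minor sixth; the second version is lower, so the direction is down.
Checking another pair — F3 → A2 — gives the same interval.

down a minor sixth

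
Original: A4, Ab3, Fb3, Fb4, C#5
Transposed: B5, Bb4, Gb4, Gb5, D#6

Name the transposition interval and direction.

up a major ninth

Take the first pair: A4 → B5. A to B spans 9 letter names, so the interval is some kind of ninth.
A4 to B5 is 14 semitones, which makes it a major ninth; the second version is higher, so the direction is up.
Checking another pair — C#5 → D#6 — gives the same interval.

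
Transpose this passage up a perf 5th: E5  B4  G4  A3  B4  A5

E5 up a perfect fifth is B5.
B4: a fifth up reaches F, and 7 semitones makes it F#5.
G4 up a perfect fifth is D5.
A perfect fifth up from A3 gives E4.
B4 up a perfect fifth is F#5.
A5 up a perfect fifth is E6.

B5 F#5 D5 E4 F#5 E6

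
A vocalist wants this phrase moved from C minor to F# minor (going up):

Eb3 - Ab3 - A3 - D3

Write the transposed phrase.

A3 D4 D#4 G#3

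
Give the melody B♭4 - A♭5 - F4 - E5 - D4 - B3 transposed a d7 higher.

Abb5 Gbb6 Ebb5 Db6 Cb5 Ab4

A diminished seventh up from Bb4 gives Abb5.
Ab5 up a diminished seventh is Gbb6.
F4 up a diminished seventh is Ebb5.
A diminished seventh up from E5 gives Db6.
D4: a seventh up reaches C, and 9 semitones makes it Cb5.
B3 up a diminished seventh is Ab4.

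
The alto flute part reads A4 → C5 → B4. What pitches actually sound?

Written C4 on the alto flute sounds as G3, a perfect fourth lower; apply that shift to every note.
A4 gives E4
C5 gives G4
B4 gives F#4

E4 G4 F#4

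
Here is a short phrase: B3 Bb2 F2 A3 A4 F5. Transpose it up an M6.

B3: a sixth up reaches G, and 9 semitones makes it G#4.
Bb2: a sixth up reaches G, and 9 semitones makes it G3.
F2 up a major sixth is D3.
A major sixth up from A3 gives F#4.
A4 up a major sixth is F#5.
A major sixth up from F5 gives D6.

G#4 G3 D3 F#4 F#5 D6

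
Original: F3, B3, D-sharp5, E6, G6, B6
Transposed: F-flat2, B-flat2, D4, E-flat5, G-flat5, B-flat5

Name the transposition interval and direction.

down an augmented octave

From F3 to Fb2 is 8 letter names — an octave of some quality.
Fb2 to F3 is 13 semitones, which makes it an augmented octave; the second version is lower, so the direction is down.
Checking another pair — B6 → Bb5 — gives the same interval.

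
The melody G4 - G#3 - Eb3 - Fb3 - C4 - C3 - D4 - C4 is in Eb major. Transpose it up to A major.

C#5 C##4 A3 Bb3 F#4 F#3 G#4 F#4

From Eb up to A is an augmented fourth; apply that to each pitch.
G4 gives C#5
G#3 gives C##4
Eb3 gives A3
Fb3 gives Bb3
C4 gives F#4
C3 gives F#3
D4 gives G#4
C4 gives F#4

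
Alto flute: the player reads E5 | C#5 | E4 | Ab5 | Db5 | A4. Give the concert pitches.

The alto flute sounds a perfect fourth below written, so transpose each written note down a perfect fourth.
E5 gives B4
C#5 gives G#4
E4 gives B3
Ab5 gives Eb5
Db5 gives Ab4
A4 gives E4

B4 G#4 B3 Eb5 Ab4 E4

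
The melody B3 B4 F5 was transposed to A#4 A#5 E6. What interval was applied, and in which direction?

Take the first pair: B3 → A#4. B to A spans 7 letter names, so the interval is some kind of seventh.
B3 to A#4 is 11 semitones, which makes it a major seventh; the second version is higher, so the direction is up.
Checking another pair — F5 → E6 — gives the same interval.

up a major seventh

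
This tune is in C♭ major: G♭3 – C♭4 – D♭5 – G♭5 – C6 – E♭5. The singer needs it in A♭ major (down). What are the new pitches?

Eb3 Ab3 Bb4 Eb5 A5 C5

From C♭ down to A♭ is a minor third; apply that to each pitch.
Gb3 to Eb3
Cb4 to Ab3
Db5 to Bb4
Gb5 to Eb5
C6 to A5
Eb5 to C5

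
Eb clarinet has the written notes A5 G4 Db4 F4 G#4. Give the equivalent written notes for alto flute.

F6 Eb5 Bbb4 Db5 E5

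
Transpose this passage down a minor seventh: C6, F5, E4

D5 G4 F#3

A minor seventh down from C6 gives D5.
F5 down a minor seventh is G4.
A minor seventh down from E4 gives F#3.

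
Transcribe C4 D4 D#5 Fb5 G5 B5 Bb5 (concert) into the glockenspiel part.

The glockenspiel sounds a perfect fifteenth above written, so the written part must be a perfect fifteenth below concert — transpose each note down.
C4 → C2
D4 → D2
D#5 → D#3
Fb5 → Fb3
G5 → G3
B5 → B3
Bb5 → Bb3

C2 D2 D#3 Fb3 G3 B3 Bb3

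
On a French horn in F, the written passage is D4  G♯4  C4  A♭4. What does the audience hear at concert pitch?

Written C4 on the French horn in F sounds as F3, a perfect fifth lower; apply that shift to every note.
D4 -> G3
G#4 -> C#4
C4 -> F3
Ab4 -> Db4

G3 C#4 F3 Db4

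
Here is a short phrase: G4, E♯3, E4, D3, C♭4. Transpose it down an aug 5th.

Cb4 A2 Ab3 Gb2 Fbb3

G4 to Cb4
E#3 to A2
E4 to Ab3
D3 to Gb2
Cb4 to Fbb3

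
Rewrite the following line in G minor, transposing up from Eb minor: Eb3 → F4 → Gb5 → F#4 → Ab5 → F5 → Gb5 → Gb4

G3 A4 Bb5 A#4 C6 A5 Bb5 Bb4

From Eb up to G is a major third; apply that to each pitch.
Eb3 becomes G3
F4 becomes A4
Gb5 becomes Bb5
F#4 becomes A#4
Ab5 becomes C6
F5 becomes A5
Gb5 becomes Bb5
Gb4 becomes Bb4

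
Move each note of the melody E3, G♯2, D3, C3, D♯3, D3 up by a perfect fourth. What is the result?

A3 C#3 G3 F3 G#3 G3

A perfect fourth up from E3 gives A3.
G#2: a fourth up reaches C, and 5 semitones makes it C#3.
D3 up a perfect fourth is G3.
A perfect fourth up from C3 gives F3.
D#3: a fourth up reaches G, and 5 semitones makes it G#3.
D3: a fourth up reaches G, and 5 semitones makes it G3.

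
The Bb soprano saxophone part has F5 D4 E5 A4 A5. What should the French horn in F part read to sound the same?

First find concert pitch: the Bb soprano saxophone sounds a major second below written, so F5 D4 E5 A4 A5 sounds Eb5 C4 D5 G4 G5.
Then write for French horn in F: it sounds a perfect fifth below written, so the part must be a perfect fifth above concert.
Eb5 → Bb5
C4 → G4
D5 → A5
G4 → D5
G5 → D6

Bb5 G4 A5 D5 D6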